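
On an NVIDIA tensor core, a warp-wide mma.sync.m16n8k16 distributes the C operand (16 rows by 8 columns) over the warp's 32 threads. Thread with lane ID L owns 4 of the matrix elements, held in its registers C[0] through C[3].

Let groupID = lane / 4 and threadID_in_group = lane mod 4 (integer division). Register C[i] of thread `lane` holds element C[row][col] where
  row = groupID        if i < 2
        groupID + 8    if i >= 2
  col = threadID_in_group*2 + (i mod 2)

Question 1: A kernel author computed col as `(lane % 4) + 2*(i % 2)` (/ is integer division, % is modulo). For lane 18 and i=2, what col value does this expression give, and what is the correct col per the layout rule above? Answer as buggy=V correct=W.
`(lane % 4) + 2*(i % 2)`[18,2]->2
18: gid=4,tid=2
[2] (4+8,2*2+0) = (12,4)
col: 2 vs 4

buggy=2 correct=4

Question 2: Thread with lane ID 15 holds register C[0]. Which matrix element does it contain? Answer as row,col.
3,6

lane 15->15/4=3, 15 mod 4=3
i=0  r:3+0->3  c:2·3+0->6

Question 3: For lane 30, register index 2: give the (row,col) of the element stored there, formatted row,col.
lane 30→30/4=7, 30 mod 4=2
i=2  r:7+8→15  c:2·2+0→4

15,4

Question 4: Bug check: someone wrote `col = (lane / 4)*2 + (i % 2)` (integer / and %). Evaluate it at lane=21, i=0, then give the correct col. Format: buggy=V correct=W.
buggy=10 correct=2

`(lane / 4)*2 + (i % 2)`[21,0]→10
L=21→G=21>>2=5, T=21&3=1
[0]→row 5+0=5  col 1·2+0=2
col: 10 vs 2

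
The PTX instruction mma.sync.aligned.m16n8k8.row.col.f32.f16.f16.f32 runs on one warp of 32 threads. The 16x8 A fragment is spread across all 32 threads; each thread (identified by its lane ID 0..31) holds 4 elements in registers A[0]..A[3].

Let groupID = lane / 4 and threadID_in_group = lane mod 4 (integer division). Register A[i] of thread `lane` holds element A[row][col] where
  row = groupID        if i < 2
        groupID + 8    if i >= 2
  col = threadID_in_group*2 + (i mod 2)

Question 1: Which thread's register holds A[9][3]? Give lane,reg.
r=9->g=1,rb=1  c=3->t=1,b0=1
L=1*4+1=5  i=1*2+1=3

5,3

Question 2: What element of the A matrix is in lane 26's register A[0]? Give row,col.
6,4

L=26->g=26>>2=6, t=26&3=2
[0]->row 6+0=6  col 2·2+0=4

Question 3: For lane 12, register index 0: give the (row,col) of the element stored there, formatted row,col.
lane 12->12/4=3, 12 mod 4=0
i=0  r:3+0->3  c:2·0+0->0

3,0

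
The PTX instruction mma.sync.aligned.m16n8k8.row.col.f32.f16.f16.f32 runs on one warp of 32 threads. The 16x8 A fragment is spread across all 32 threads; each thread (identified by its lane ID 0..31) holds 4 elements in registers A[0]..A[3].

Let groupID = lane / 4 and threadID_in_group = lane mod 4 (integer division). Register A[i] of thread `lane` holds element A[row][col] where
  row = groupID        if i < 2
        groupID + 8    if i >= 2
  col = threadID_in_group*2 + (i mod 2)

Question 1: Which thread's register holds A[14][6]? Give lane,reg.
r: 14->gid=6,r8=1  c: 6->tid=3,i&1=0
L=6*4+3=27  i=1*2+0=2

27,2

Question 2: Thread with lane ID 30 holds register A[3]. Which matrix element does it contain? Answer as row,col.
15,5

lane 30->30/4=7, 30 mod 4=2
i=3  r:7+8->15  c:2·2+1->5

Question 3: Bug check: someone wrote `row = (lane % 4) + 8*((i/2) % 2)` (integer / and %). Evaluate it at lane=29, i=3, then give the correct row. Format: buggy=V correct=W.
buggy=9 correct=15

`(lane % 4) + 8*((i/2) % 2)`[29,3]->9
29: g=7,t=1
[3] (7+8,1*2+1) = (15,3)
row: 9 vs 15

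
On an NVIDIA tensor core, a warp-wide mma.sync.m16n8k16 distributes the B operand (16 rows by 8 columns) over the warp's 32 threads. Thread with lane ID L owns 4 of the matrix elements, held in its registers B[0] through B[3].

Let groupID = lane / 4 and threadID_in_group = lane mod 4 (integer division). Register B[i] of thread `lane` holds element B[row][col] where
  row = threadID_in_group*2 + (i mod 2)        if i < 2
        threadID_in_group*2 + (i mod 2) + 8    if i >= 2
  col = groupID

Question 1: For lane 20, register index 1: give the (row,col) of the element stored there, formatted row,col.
lane 20⇒20/4=5, 20 mod 4=0
i=1  r:2·0+1+0⇒1  c:5

1,5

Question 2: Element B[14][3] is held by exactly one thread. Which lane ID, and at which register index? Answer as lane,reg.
c=3->g=3  r=14->rb=1,t=3,b0=0
L=3*4+3=15  i=1*2+0=2

15,2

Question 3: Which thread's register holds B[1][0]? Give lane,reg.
0,1

c=0→G=0  r=1→rhi=0,T=0,p=1
L=0*4+0=0  i=0*2+1=1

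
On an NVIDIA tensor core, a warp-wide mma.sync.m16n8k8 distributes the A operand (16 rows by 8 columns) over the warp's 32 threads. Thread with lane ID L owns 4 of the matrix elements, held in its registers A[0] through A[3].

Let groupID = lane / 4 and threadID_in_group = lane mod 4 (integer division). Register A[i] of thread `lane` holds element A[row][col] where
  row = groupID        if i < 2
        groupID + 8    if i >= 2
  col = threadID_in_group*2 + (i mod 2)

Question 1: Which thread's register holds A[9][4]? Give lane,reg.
6,2

r:9=>grp=1,rB=1  c:4=>tig=2,lo=0
L=1*4+2=6  i=1*2+0=2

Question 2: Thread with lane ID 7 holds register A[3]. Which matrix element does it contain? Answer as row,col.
L=7->gid=7>>2=1, tid=7&3=3
[3]->row 1+8=9  col 3·2+1=7

9,7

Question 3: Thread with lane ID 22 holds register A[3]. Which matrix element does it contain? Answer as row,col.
22: G=5,T=2
[3] (5+8,2*2+1) = (13,5)

13,5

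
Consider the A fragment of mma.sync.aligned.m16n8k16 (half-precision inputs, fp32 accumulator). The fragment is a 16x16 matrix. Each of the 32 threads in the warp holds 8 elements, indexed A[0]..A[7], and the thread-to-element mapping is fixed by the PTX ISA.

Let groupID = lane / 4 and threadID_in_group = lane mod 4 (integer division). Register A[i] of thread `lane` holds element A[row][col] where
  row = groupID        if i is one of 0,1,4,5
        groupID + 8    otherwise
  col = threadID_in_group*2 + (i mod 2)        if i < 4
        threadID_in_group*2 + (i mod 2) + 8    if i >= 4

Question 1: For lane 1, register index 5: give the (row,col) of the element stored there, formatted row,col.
0,11

L=1->g=1>>2=0, t=1&3=1
[5]->row 0+0=0  col 1·2+1+8=11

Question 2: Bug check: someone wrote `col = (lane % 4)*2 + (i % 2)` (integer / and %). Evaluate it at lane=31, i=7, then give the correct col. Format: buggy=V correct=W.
buggy=7 correct=15

`(lane % 4)*2 + (i % 2)`[31,7]->7
L=31->gid=31>>2=7, tid=31&3=3
[7]->row 7+8=15  col 3·2+1+8=15
col: 7 vs 15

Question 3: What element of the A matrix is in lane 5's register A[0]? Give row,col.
lane 5: gr=1 (5/4), th=1 (5%4)
i=0: r=1+0=1, c=1*2+0+0=2

1,2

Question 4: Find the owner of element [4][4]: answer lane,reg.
18,0

r:4=>grp=4,rB=0  c:4=>cB=0,tig=2,lo=0
L=4*4+2=18  i=0*4+0*2+0=0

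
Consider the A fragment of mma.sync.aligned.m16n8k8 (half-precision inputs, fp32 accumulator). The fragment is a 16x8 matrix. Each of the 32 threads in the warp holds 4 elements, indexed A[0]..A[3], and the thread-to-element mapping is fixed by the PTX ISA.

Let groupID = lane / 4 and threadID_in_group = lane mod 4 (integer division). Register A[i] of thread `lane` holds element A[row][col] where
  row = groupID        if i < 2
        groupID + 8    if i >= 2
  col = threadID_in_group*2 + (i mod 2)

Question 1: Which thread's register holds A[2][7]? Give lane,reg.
11,1

r=2→G=2,rhi=0  c=7→T=3,p=1
L=2*4+3=11  i=0*2+1=1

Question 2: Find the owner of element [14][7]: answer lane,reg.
r: 14->gid=6,r8=1  c: 7->tid=3,i&1=1
L=6*4+3=27  i=1*2+1=3

27,3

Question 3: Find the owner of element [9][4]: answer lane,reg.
r=9→G=1,rhi=1  c=4→T=2,p=0
L=1*4+2=6  i=1*2+0=2

6,2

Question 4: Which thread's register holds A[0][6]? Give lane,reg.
r: 0->gid=0,r8=0  c: 6->tid=3,i&1=0
L=0*4+3=3  i=0*2+0=0

3,0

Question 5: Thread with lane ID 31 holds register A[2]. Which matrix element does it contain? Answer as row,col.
15,6

lane 31: gr=7 (31/4), th=3 (31%4)
i=2: r=7+8=15, c=3*2+0=6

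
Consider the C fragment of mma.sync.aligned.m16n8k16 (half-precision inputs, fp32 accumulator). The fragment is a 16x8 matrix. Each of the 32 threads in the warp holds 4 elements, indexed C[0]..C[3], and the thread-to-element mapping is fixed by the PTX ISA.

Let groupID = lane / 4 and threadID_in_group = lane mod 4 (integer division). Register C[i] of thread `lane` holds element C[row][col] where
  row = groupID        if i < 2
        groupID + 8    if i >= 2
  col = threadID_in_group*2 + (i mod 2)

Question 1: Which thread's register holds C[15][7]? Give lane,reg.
31,3

r: 15->gid=7,r8=1  c: 7->tid=3,i&1=1
L=7*4+3=31  i=1*2+1=3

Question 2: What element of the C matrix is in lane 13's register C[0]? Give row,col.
13: G=3,T=1
[0] (3+0,1*2+0) = (3,2)

3,2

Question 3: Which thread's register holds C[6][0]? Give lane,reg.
r=6→G=6,rhi=0  c=0→T=0,p=0
L=6*4+0=24  i=0*2+0=0

24,0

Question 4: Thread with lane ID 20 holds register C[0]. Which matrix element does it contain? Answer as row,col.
5,0

L=20->gid=20>>2=5, tid=20&3=0
[0]->row 5+0=5  col 0·2+0=0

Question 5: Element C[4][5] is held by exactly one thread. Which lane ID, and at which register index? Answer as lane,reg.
18,1

r=4→G=4,rhi=0  c=5→T=2,p=1
L=4*4+2=18  i=0*2+1=1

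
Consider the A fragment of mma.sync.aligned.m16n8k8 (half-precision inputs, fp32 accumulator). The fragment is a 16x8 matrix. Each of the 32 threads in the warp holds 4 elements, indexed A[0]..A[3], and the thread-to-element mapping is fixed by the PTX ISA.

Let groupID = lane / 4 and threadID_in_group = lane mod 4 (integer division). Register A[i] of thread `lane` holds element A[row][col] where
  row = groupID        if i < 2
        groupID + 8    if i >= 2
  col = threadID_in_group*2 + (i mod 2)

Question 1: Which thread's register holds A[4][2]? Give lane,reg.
17,0

r: 4->gid=4,r8=0  c: 2->tid=1,i&1=0
L=4*4+1=17  i=0*2+0=0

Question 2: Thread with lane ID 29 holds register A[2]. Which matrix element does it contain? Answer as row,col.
15,2

lane 29→29/4=7, 29 mod 4=1
i=2  r:7+8→15  c:2·1+0→2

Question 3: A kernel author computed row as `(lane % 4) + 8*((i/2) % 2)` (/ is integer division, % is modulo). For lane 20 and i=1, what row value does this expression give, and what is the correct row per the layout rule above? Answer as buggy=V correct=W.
`(lane % 4) + 8*((i/2) % 2)`[20,1]->0
20: gid=5,tid=0
[1] (5+0,0*2+1) = (5,1)
row: 0 vs 5

buggy=0 correct=5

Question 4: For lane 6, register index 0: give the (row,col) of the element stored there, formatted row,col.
1,4

lane 6=>6/4=1, 6 mod 4=2
i=0  r:1+0=>1  c:2·2+0=>4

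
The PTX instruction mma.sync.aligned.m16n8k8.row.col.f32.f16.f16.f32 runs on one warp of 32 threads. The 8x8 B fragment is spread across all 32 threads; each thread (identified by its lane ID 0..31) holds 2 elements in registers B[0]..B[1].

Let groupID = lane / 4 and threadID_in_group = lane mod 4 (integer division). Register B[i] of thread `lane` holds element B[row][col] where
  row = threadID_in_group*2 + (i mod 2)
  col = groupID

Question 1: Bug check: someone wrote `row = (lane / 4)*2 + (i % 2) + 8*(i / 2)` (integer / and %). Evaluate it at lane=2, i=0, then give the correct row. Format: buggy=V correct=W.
buggy=0 correct=4

`(lane / 4)*2 + (i % 2) + 8*(i / 2)`[2,0]→0
lane 2→2/4=0, 2 mod 4=2
i=0  r:2·2+0→4  c:0
row: 0 vs 4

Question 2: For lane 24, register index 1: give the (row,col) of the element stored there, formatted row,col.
24: g=6,t=0
[1] (0*2+1,6) = (1,6)

1,6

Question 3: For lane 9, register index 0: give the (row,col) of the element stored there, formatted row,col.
2,2

lane 9: gr=2 (9/4), th=1 (9%4)
i=0: r=1*2+0=2, c=gr=2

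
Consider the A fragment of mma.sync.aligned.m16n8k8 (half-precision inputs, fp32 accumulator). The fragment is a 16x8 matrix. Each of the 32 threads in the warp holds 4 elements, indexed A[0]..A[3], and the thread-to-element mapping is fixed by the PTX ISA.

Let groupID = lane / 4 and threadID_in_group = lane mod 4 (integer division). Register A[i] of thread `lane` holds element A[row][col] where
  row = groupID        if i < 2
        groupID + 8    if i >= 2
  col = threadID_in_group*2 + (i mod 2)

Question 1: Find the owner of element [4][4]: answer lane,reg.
18,0

r: 4->gid=4,r8=0  c: 4->tid=2,i&1=0
L=4*4+2=18  i=0*2+0=0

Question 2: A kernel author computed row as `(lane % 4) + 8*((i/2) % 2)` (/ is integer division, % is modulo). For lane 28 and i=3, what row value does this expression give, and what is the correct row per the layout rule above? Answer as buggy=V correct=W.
`(lane % 4) + 8*((i/2) % 2)`[28,3]⇒8
lane 28: gr=7 (28/4), th=0 (28%4)
i=3: r=7+8=15, c=0*2+1=1
row: 8 vs 15

buggy=8 correct=15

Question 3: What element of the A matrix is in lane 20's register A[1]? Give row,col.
L=20→G=20>>2=5, T=20&3=0
[1]→row 5+0=5  col 0·2+1=1

5,1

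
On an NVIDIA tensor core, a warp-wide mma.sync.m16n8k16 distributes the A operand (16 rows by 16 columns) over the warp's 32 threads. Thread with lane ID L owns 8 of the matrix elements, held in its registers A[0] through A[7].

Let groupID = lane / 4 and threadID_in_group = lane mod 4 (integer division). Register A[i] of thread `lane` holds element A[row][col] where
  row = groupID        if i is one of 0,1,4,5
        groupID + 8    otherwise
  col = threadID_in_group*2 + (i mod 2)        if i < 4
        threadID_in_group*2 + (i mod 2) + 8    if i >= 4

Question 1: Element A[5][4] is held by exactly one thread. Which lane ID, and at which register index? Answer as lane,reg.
r: 5->gid=5,r8=0  c: 4->c8=0,tid=2,i&1=0
L=5*4+2=22  i=0*4+0*2+0=0

22,0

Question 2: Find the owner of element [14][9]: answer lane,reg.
24,7

r=14⇒gr=6,Rb=1  c=9⇒Cb=1,th=0,odd=1
L=6*4+0=24  i=1*4+1*2+1=7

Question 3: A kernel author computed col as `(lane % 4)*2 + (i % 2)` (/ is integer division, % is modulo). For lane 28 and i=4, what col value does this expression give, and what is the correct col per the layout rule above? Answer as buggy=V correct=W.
`(lane % 4)*2 + (i % 2)`[28,4]→0
L=28→G=28>>2=7, T=28&3=0
[4]→row 7+0=7  col 0·2+0+8=8
col: 0 vs 8

buggy=0 correct=8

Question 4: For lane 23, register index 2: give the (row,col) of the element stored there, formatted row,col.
13,6

lane 23: gr=5 (23/4), th=3 (23%4)
i=2: r=5+8=13, c=3*2+0+0=6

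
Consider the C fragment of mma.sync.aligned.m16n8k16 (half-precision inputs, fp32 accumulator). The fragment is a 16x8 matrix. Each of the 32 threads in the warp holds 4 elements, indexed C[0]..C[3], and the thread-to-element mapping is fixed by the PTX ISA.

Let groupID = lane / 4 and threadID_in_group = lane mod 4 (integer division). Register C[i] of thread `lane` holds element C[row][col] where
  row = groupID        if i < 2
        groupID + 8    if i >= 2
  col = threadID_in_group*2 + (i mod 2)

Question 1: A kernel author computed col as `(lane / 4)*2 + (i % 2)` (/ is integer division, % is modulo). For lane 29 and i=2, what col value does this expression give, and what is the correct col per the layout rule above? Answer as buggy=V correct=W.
`(lane / 4)*2 + (i % 2)`[29,2]->14
L=29->g=29>>2=7, t=29&3=1
[2]->row 7+8=15  col 1·2+0=2
col: 14 vs 2

buggy=14 correct=2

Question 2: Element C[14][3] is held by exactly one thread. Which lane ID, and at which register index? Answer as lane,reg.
25,3

r=14->g=6,rb=1  c=3->t=1,b0=1
L=6*4+1=25  i=1*2+1=3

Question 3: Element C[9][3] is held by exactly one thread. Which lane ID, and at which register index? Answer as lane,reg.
5,3

r=9→G=1,rhi=1  c=3→T=1,p=1
L=1*4+1=5  i=1*2+1=3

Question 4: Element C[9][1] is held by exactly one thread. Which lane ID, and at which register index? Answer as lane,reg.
r=9→G=1,rhi=1  c=1→T=0,p=1
L=1*4+0=4  i=1*2+1=3

4,3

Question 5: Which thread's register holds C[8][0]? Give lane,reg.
0,2

r=8->g=0,rb=1  c=0->t=0,b0=0
L=0*4+0=0  i=1*2+0=2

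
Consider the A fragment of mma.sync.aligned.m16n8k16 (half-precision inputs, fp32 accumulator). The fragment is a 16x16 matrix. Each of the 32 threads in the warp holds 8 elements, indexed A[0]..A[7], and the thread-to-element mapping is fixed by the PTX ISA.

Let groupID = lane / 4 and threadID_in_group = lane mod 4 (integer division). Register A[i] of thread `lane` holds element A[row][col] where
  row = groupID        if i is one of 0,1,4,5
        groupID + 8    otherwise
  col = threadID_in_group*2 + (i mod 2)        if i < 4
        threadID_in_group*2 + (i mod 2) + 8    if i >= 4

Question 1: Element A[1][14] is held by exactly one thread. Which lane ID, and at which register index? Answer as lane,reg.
r=1⇒gr=1,Rb=0  c=14⇒Cb=1,th=3,odd=0
L=1*4+3=7  i=1*4+0*2+0=4

7,4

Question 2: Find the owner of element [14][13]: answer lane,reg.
r=14→G=6,rhi=1  c=13→chi=1,T=2,p=1
L=6*4+2=26  i=1*4+1*2+1=7

26,7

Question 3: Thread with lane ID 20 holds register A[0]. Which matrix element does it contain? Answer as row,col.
5,0

lane 20: G=5 (20/4), T=0 (20%4)
i=0: r=5+0=5, c=0*2+0+0=0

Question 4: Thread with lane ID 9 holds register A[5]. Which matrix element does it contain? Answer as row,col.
lane 9: G=2 (9/4), T=1 (9%4)
i=5: r=2+0=2, c=1*2+1+8=11

2,11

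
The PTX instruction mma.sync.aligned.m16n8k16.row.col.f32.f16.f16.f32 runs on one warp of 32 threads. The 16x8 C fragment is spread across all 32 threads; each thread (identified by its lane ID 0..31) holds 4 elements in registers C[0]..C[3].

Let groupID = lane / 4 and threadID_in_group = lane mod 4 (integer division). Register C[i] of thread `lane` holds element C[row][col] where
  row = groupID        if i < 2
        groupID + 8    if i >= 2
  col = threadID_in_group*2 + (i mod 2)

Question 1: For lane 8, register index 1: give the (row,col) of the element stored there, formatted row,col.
lane 8: grp=2 (8/4), tig=0 (8%4)
i=1: r=2+0=2, c=0*2+1=1

2,1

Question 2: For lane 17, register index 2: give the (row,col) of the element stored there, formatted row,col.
12,2

17: grp=4,tig=1
[2] (4+8,1*2+0) = (12,2)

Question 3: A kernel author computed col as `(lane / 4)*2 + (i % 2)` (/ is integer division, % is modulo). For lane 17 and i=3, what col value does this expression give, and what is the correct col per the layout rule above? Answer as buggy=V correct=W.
buggy=9 correct=3

`(lane / 4)*2 + (i % 2)`[17,3]->9
17: gid=4,tid=1
[3] (4+8,1*2+1) = (12,3)
col: 9 vs 3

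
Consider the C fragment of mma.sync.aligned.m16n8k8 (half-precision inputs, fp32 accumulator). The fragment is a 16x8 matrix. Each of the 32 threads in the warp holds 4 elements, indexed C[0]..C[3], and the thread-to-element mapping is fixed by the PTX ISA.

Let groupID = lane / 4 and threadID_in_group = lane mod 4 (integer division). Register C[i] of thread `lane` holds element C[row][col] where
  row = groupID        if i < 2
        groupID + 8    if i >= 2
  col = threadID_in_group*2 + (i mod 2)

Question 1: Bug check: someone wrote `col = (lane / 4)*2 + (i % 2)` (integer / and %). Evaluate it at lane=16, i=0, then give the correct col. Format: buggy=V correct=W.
buggy=8 correct=0

`(lane / 4)*2 + (i % 2)`[16,0]->8
L=16->g=16>>2=4, t=16&3=0
[0]->row 4+0=4  col 0·2+0=0
col: 8 vs 0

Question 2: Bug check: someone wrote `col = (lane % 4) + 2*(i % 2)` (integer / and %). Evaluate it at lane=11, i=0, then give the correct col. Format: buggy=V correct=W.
buggy=3 correct=6

`(lane % 4) + 2*(i % 2)`[11,0]⇒3
lane 11⇒11/4=2, 11 mod 4=3
i=0  r:2+0⇒2  c:2·3+0⇒6
col: 3 vs 6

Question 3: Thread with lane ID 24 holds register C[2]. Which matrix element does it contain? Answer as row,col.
14,0

24: gr=6,th=0
[2] (6+8,0*2+0) = (14,0)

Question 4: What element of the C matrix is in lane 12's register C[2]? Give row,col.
L=12=>grp=12>>2=3, tig=12&3=0
[2]=>row 3+8=11  col 0·2+0=0

11,0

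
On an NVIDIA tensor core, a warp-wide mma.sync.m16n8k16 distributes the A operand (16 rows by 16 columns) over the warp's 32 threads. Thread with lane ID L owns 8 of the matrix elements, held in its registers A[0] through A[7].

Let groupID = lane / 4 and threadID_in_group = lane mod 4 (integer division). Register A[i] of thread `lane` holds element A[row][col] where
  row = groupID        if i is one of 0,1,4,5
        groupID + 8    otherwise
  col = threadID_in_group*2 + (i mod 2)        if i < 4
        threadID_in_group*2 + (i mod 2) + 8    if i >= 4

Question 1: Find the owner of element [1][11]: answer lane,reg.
r=1⇒gr=1,Rb=0  c=11⇒Cb=1,th=1,odd=1
L=1*4+1=5  i=1*4+0*2+1=5

5,5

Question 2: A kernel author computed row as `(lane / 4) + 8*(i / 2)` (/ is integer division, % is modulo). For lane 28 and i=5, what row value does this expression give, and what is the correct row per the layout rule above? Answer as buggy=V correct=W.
`(lane / 4) + 8*(i / 2)`[28,5]=>23
28: grp=7,tig=0
[5] (7+0,0*2+1+8) = (7,9)
row: 23 vs 7

buggy=23 correct=7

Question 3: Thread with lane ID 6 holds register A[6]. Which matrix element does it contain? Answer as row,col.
9,12

lane 6: gr=1 (6/4), th=2 (6%4)
i=6: r=1+8=9, c=2*2+0+8=12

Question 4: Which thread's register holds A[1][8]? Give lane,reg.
r=1⇒gr=1,Rb=0  c=8⇒Cb=1,th=0,odd=0
L=1*4+0=4  i=1*4+0*2+0=4

4,4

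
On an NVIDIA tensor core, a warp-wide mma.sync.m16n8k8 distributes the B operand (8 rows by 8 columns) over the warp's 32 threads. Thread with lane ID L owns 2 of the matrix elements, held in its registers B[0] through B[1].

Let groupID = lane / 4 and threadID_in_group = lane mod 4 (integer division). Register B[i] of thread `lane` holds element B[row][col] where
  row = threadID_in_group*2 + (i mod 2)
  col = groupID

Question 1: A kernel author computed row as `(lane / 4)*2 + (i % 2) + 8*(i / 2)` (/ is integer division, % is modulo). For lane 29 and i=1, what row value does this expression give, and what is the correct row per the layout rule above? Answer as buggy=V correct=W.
`(lane / 4)*2 + (i % 2) + 8*(i / 2)`[29,1]=>15
L=29=>grp=29>>2=7, tig=29&3=1
[1]=>row 1·2+1=3  col grp=7
row: 15 vs 3

buggy=15 correct=3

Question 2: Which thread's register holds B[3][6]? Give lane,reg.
c: 6->gid=6  r: 3->tid=1,i&1=1
L=6*4+1=25  i=1=1

25,1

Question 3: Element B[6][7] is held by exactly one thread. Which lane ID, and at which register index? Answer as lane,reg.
c:7=>grp=7  r:6=>tig=3,lo=0
L=7*4+3=31  i=0=0

31,0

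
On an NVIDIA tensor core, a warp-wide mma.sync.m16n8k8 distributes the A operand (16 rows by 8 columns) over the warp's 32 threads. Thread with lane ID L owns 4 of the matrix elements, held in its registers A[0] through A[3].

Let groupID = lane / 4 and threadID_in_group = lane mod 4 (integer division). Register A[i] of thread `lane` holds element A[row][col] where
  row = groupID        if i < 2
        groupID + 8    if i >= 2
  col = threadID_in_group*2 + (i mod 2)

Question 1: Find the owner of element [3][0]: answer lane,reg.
r=3⇒gr=3,Rb=0  c=0⇒th=0,odd=0
L=3*4+0=12  i=0*2+0=0

12,0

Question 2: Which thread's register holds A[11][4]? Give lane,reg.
r: 11->gid=3,r8=1  c: 4->tid=2,i&1=0
L=3*4+2=14  i=1*2+0=2

14,2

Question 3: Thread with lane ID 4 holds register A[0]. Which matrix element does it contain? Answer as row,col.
1,0

lane 4=>4/4=1, 4 mod 4=0
i=0  r:1+0=>1  c:2·0+0=>0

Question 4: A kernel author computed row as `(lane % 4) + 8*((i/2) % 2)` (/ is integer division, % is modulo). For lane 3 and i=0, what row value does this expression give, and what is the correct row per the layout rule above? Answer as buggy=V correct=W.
`(lane % 4) + 8*((i/2) % 2)`[3,0]→3
lane 3→3/4=0, 3 mod 4=3
i=0  r:0+0→0  c:2·3+0→6
row: 3 vs 0

buggy=3 correct=0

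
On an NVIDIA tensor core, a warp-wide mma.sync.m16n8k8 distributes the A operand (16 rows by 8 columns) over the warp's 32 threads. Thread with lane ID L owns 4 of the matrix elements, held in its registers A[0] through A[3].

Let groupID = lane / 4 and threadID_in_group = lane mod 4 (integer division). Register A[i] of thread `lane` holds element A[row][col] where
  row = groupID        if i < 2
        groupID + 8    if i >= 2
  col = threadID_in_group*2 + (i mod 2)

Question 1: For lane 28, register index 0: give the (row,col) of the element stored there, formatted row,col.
7,0

lane 28: grp=7 (28/4), tig=0 (28%4)
i=0: r=7+0=7, c=0*2+0=0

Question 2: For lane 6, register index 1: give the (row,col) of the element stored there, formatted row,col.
lane 6: gr=1 (6/4), th=2 (6%4)
i=1: r=1+0=1, c=2*2+1=5

1,5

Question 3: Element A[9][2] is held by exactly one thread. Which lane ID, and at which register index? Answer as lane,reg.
5,2

r=9→G=1,rhi=1  c=2→T=1,p=0
L=1*4+1=5  i=1*2+0=2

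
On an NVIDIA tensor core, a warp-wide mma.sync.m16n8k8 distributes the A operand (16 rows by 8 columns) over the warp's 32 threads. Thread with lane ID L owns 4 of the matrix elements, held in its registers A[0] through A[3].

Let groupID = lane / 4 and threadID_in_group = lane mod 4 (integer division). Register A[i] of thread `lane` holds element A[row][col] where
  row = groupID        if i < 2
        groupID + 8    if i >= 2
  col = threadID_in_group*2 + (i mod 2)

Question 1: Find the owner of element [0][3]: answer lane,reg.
r=0->g=0,rb=0  c=3->t=1,b0=1
L=0*4+1=1  i=0*2+1=1

1,1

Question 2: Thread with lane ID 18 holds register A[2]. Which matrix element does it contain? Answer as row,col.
18: gid=4,tid=2
[2] (4+8,2*2+0) = (12,4)

12,4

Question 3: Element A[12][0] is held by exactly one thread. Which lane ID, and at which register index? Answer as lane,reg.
16,2

r=12⇒gr=4,Rb=1  c=0⇒th=0,odd=0
L=4*4+0=16  i=1*2+0=2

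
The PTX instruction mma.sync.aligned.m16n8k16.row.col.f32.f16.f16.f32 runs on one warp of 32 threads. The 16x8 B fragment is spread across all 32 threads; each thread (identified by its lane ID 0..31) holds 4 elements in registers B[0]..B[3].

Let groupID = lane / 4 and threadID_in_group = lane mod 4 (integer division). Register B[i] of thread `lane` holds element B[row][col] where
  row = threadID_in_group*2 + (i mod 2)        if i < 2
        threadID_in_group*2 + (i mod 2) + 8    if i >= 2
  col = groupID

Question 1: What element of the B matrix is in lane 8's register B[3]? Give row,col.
9,2

8: gr=2,th=0
[3] (0*2+1+8,2) = (9,2)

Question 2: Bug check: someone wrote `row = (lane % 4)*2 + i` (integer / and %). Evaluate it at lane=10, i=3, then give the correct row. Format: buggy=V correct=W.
`(lane % 4)*2 + i`[10,3]⇒7
10: gr=2,th=2
[3] (2*2+1+8,2) = (13,2)
row: 7 vs 13

buggy=7 correct=13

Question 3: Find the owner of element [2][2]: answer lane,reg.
9,0

c=2⇒gr=2  r=2⇒Rb=0,th=1,odd=0
L=2*4+1=9  i=0*2+0=0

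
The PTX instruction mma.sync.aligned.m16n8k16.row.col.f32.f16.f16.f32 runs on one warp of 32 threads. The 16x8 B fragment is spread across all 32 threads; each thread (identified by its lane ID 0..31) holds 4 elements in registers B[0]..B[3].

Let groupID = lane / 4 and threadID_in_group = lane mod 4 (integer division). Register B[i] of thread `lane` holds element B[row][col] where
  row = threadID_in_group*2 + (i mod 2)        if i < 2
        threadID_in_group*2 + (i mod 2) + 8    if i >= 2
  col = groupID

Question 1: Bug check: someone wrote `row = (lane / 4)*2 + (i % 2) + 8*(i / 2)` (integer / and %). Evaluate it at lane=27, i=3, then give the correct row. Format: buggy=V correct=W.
`(lane / 4)*2 + (i % 2) + 8*(i / 2)`[27,3]=>21
lane 27=>27/4=6, 27 mod 4=3
i=3  r:2·3+1+8=>15  c:6
row: 21 vs 15

buggy=21 correct=15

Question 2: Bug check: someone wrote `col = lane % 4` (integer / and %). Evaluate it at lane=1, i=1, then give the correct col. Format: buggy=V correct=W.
buggy=1 correct=0

`lane % 4`[1,1]->1
L=1->g=1>>2=0, t=1&3=1
[1]->row 1·2+1+0=3  col g=0
col: 1 vs 0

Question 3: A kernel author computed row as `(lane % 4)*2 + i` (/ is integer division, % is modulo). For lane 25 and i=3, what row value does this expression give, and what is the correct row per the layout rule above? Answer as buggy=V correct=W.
`(lane % 4)*2 + i`[25,3]=>5
L=25=>grp=25>>2=6, tig=25&3=1
[3]=>row 1·2+1+8=11  col grp=6
row: 5 vs 11

buggy=5 correct=11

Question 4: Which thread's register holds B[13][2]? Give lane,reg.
c:2=>grp=2  r:13=>rB=1,tig=2,lo=1
L=2*4+2=10  i=1*2+1=3

10,3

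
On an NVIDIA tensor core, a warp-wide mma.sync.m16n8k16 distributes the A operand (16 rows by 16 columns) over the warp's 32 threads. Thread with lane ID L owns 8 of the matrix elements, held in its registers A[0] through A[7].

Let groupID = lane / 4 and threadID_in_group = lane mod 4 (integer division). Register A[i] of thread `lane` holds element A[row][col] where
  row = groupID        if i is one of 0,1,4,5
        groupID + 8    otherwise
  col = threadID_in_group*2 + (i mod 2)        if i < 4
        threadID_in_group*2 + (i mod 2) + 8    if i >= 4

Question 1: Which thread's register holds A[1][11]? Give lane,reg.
r:1=>grp=1,rB=0  c:11=>cB=1,tig=1,lo=1
L=1*4+1=5  i=1*4+0*2+1=5

5,5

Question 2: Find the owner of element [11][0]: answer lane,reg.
r: 11->gid=3,r8=1  c: 0->c8=0,tid=0,i&1=0
L=3*4+0=12  i=0*4+1*2+0=2

12,2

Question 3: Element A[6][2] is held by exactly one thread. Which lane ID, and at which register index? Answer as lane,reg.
r=6⇒gr=6,Rb=0  c=2⇒Cb=0,th=1,odd=0
L=6*4+1=25  i=0*4+0*2+0=0

25,0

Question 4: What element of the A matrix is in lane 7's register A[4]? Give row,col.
lane 7: gr=1 (7/4), th=3 (7%4)
i=4: r=1+0=1, c=3*2+0+8=14

1,14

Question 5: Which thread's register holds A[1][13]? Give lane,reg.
6,5

r=1→G=1,rhi=0  c=13→chi=1,T=2,p=1
L=1*4+2=6  i=1*4+0*2+1=5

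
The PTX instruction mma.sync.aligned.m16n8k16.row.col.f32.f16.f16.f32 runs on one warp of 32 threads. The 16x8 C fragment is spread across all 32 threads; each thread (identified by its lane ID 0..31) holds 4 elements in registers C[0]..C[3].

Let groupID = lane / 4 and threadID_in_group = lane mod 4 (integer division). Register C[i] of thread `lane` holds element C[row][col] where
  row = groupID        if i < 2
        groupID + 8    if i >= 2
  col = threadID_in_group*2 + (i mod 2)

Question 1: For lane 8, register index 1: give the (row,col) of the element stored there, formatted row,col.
L=8=>grp=8>>2=2, tig=8&3=0
[1]=>row 2+0=2  col 0·2+1=1

2,1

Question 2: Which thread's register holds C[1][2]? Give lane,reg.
5,0

r: 1->gid=1,r8=0  c: 2->tid=1,i&1=0
L=1*4+1=5  i=0*2+0=0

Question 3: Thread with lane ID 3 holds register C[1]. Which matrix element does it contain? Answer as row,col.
lane 3: G=0 (3/4), T=3 (3%4)
i=1: r=0+0=0, c=3*2+1=7

0,7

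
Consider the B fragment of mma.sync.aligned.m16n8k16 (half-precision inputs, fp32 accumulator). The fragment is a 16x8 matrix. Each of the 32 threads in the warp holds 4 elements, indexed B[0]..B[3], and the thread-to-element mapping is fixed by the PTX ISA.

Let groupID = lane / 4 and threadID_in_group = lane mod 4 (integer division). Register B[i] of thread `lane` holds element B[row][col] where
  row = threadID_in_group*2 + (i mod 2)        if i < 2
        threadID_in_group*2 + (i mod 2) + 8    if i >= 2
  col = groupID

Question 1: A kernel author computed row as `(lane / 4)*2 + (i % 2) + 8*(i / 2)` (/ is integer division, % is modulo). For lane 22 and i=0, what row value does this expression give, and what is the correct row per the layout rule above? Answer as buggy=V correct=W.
`(lane / 4)*2 + (i % 2) + 8*(i / 2)`[22,0]->10
lane 22: gid=5 (22/4), tid=2 (22%4)
i=0: r=2*2+0+0=4, c=gid=5
row: 10 vs 4

buggy=10 correct=4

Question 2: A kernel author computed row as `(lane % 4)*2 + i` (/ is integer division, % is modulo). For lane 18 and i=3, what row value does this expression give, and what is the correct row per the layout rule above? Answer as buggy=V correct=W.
buggy=7 correct=13

`(lane % 4)*2 + i`[18,3]->7
18: g=4,t=2
[3] (2*2+1+8,4) = (13,4)
row: 7 vs 13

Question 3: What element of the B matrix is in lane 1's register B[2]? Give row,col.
L=1⇒gr=1>>2=0, th=1&3=1
[2]⇒row 1·2+0+8=10  col gr=0

10,0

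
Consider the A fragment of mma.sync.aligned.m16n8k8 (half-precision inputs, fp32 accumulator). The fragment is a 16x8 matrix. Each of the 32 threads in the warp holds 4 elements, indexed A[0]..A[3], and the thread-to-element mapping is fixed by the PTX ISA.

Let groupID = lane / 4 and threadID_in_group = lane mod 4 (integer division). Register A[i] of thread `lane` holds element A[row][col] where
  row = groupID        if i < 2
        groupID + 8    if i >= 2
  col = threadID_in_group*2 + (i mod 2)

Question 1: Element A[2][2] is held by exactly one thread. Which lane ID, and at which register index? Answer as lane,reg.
r:2=>grp=2,rB=0  c:2=>tig=1,lo=0
L=2*4+1=9  i=0*2+0=0

9,0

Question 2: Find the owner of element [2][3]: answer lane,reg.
9,1

r=2->g=2,rb=0  c=3->t=1,b0=1
L=2*4+1=9  i=0*2+1=1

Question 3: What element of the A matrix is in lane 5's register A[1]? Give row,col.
L=5=>grp=5>>2=1, tig=5&3=1
[1]=>row 1+0=1  col 1·2+1=3

1,3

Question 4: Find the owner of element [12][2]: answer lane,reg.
17,2

r: 12->gid=4,r8=1  c: 2->tid=1,i&1=0
L=4*4+1=17  i=1*2+0=2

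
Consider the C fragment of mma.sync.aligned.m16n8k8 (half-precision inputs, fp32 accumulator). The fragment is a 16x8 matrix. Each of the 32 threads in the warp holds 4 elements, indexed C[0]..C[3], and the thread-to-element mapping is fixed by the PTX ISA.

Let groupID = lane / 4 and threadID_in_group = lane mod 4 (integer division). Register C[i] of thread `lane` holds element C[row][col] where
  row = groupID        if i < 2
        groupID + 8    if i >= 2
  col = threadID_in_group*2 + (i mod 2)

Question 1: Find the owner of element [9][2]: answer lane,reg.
5,2

r=9->g=1,rb=1  c=2->t=1,b0=0
L=1*4+1=5  i=1*2+0=2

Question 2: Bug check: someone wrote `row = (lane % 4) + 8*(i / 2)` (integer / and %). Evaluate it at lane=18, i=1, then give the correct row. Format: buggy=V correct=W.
buggy=2 correct=4

`(lane % 4) + 8*(i / 2)`[18,1]->2
18: g=4,t=2
[1] (4+0,2*2+1) = (4,5)
row: 2 vs 4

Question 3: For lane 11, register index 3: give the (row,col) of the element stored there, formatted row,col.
lane 11: grp=2 (11/4), tig=3 (11%4)
i=3: r=2+8=10, c=3*2+1=7

10,7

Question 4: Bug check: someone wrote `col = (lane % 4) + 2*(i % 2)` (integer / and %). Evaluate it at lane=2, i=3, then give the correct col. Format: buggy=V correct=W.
buggy=4 correct=5

`(lane % 4) + 2*(i % 2)`[2,3]->4
L=2->gid=2>>2=0, tid=2&3=2
[3]->row 0+8=8  col 2·2+1=5
col: 4 vs 5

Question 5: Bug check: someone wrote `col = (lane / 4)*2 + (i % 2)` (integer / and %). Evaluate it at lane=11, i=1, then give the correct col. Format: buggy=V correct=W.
`(lane / 4)*2 + (i % 2)`[11,1]→5
L=11→G=11>>2=2, T=11&3=3
[1]→row 2+0=2  col 3·2+1=7
col: 5 vs 7

buggy=5 correct=7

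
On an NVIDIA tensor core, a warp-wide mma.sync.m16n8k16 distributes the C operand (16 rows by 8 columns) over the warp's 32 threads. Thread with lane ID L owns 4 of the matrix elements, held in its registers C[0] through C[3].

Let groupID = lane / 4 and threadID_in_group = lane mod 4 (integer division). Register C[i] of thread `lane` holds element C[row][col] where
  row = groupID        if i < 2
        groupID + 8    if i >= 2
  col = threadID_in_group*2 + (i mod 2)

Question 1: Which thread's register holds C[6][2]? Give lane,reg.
25,0

r=6->g=6,rb=0  c=2->t=1,b0=0
L=6*4+1=25  i=0*2+0=0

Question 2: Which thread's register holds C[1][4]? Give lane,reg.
r=1⇒gr=1,Rb=0  c=4⇒th=2,odd=0
L=1*4+2=6  i=0*2+0=0

6,0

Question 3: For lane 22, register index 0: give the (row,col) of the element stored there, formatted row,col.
5,4

lane 22⇒22/4=5, 22 mod 4=2
i=0  r:5+0⇒5  c:2·2+0⇒4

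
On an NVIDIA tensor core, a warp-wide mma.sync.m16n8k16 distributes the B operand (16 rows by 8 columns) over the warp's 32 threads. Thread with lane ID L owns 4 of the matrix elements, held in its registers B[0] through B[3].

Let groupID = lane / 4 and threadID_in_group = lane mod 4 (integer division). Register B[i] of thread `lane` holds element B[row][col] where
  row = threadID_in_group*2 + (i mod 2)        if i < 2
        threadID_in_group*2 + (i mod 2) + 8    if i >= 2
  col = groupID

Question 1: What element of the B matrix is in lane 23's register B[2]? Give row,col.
14,5

lane 23: g=5 (23/4), t=3 (23%4)
i=2: r=3*2+0+8=14, c=g=5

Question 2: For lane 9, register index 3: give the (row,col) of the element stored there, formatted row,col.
11,2

lane 9: grp=2 (9/4), tig=1 (9%4)
i=3: r=1*2+1+8=11, c=grp=2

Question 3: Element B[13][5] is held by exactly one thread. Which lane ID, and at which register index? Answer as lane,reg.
c:5=>grp=5  r:13=>rB=1,tig=2,lo=1
L=5*4+2=22  i=1*2+1=3

22,3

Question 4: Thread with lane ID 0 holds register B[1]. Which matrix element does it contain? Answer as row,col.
lane 0: gr=0 (0/4), th=0 (0%4)
i=1: r=0*2+1+0=1, c=gr=0

1,0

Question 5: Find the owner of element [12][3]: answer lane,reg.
c:3=>grp=3  r:12=>rB=1,tig=2,lo=0
L=3*4+2=14  i=1*2+0=2

14,2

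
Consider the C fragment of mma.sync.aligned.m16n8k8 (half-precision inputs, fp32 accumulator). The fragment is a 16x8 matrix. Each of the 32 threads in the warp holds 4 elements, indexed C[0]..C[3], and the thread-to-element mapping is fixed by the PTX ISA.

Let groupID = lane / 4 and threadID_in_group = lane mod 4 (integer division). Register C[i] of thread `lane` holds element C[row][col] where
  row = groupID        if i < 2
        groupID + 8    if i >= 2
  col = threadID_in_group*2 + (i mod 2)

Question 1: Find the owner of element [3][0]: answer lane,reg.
r=3⇒gr=3,Rb=0  c=0⇒th=0,odd=0
L=3*4+0=12  i=0*2+0=0

12,0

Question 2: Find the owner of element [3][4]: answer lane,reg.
14,0

r=3→G=3,rhi=0  c=4→T=2,p=0
L=3*4+2=14  i=0*2+0=0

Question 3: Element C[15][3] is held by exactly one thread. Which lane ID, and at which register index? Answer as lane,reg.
r:15=>grp=7,rB=1  c:3=>tig=1,lo=1
L=7*4+1=29  i=1*2+1=3

29,3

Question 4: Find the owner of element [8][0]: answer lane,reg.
0,2

r:8=>grp=0,rB=1  c:0=>tig=0,lo=0
L=0*4+0=0  i=1*2+0=2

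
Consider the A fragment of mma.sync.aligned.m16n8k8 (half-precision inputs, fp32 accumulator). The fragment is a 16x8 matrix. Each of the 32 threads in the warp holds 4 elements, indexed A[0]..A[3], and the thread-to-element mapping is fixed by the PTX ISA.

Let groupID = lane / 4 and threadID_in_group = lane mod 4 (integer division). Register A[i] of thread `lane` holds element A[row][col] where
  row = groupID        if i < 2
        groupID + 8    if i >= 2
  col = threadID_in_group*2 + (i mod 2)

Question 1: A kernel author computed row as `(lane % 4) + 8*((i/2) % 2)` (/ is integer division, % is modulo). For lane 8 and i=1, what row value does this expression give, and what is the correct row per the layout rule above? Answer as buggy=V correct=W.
`(lane % 4) + 8*((i/2) % 2)`[8,1]->0
8: gid=2,tid=0
[1] (2+0,0*2+1) = (2,1)
row: 0 vs 2

buggy=0 correct=2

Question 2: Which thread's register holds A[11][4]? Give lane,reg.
r:11=>grp=3,rB=1  c:4=>tig=2,lo=0
L=3*4+2=14  i=1*2+0=2

14,2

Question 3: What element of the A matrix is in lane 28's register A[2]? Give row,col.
L=28→G=28>>2=7, T=28&3=0
[2]→row 7+8=15  col 0·2+0=0

15,0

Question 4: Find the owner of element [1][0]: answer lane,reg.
4,0

r:1=>grp=1,rB=0  c:0=>tig=0,lo=0
L=1*4+0=4  i=0*2+0=0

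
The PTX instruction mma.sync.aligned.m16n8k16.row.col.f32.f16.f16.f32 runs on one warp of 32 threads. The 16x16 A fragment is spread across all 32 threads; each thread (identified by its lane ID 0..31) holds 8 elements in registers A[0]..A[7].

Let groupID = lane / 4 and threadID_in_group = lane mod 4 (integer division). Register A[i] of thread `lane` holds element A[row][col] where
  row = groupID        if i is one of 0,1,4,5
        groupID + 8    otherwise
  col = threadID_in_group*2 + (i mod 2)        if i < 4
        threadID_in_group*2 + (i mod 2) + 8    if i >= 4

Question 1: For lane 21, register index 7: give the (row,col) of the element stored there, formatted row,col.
lane 21⇒21/4=5, 21 mod 4=1
i=7  r:5+8⇒13  c:2·1+1+8⇒11

13,11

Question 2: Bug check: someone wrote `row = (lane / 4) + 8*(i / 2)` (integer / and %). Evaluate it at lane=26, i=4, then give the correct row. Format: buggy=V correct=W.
`(lane / 4) + 8*(i / 2)`[26,4]=>22
lane 26=>26/4=6, 26 mod 4=2
i=4  r:6+0=>6  c:2·2+0+8=>12
row: 22 vs 6

buggy=22 correct=6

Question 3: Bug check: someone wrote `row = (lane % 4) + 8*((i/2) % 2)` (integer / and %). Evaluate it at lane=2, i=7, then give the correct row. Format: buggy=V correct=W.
`(lane % 4) + 8*((i/2) % 2)`[2,7]→10
lane 2: G=0 (2/4), T=2 (2%4)
i=7: r=0+8=8, c=2*2+1+8=13
row: 10 vs 8

buggy=10 correct=8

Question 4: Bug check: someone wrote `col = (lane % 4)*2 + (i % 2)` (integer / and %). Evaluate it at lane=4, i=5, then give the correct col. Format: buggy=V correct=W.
buggy=1 correct=9

`(lane % 4)*2 + (i % 2)`[4,5]->1
lane 4: g=1 (4/4), t=0 (4%4)
i=5: r=1+0=1, c=0*2+1+8=9
col: 1 vs 9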